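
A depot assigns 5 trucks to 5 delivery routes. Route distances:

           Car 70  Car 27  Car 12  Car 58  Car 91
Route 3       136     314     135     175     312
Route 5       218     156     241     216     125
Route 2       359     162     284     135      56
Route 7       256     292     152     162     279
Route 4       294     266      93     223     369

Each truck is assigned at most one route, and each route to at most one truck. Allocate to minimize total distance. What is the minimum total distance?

Min total: 603 km

Treat this as an assignment problem: match each truck to one route.
Optimal: Car 70→Route 3 (136 km), Car 27→Route 5 (156 km), Car 12→Route 4 (93 km), Car 58→Route 7 (162 km), Car 91→Route 2 (56 km) — total 136+156+93+162+56 = 603 km.
Column-greedy (each route in turn goes to its cheapest remaining truck) gives 917 km, worse by 314.
Next-best assignment: Car 70→Route 3, Car 27→Route 2, Car 12→Route 4, Car 58→Route 7, Car 91→Route 5 = 678 km.
No other one-to-one assignment undercuts 603 km.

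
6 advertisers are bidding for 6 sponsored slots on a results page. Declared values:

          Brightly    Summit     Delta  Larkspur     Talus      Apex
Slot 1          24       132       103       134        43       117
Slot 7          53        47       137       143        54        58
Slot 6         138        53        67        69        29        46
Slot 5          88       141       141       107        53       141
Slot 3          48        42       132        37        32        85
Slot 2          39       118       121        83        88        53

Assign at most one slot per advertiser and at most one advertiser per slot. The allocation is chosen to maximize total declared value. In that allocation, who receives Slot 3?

Optimal: Brightly→Slot 6 ($138), Summit→Slot 1 ($132), Delta→Slot 3 ($132), Larkspur→Slot 7 ($143), Talus→Slot 2 ($88), Apex→Slot 5 ($141) — total 138+132+132+143+88+141 = $774.
Column-greedy (each slot in turn goes to its best remaining advertiser) gives $723, worse by 51.
Next-best assignment: Brightly→Slot 6, Summit→Slot 5, Delta→Slot 3, Larkspur→Slot 7, Talus→Slot 2, Apex→Slot 1 = $759.
Delta's own top slot is Slot 5 ($141), but forcing Delta→Slot 5 and reassigning the rest optimally gives only $727 — worse by 47.

Delta receives Slot 3.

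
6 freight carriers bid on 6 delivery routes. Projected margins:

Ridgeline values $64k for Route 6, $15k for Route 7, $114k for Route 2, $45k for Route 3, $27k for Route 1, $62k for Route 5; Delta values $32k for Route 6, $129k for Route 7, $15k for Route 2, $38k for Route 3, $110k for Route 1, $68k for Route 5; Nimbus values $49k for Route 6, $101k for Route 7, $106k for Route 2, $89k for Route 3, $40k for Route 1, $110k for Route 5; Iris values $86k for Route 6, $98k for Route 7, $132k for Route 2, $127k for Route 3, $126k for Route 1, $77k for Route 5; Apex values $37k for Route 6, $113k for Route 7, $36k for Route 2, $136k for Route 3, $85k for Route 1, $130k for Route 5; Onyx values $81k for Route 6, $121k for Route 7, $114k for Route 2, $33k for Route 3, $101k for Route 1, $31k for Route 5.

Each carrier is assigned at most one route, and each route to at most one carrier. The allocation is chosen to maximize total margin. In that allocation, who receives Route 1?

Optimal: Ridgeline→Route 2 ($114k), Delta→Route 7 ($129k), Nimbus→Route 5 ($110k), Iris→Route 1 ($126k), Apex→Route 3 ($136k), Onyx→Route 6 ($81k) — total 114+129+110+126+136+81 = $696k.
Column-greedy (each route in turn goes to its best remaining carrier) gives $676k, worse by 20.
Iris's own top route is Route 2 ($132k), but forcing Iris→Route 2 and reassigning the rest optimally gives only $673k — worse by 23.

Iris receives Route 1.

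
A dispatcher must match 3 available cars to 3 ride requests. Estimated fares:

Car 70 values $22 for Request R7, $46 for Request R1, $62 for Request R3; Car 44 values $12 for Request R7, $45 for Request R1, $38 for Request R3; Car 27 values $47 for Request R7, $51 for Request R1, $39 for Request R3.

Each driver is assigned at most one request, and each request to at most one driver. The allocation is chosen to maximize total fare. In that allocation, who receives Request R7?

Car 27 receives Request R7.

Optimal: Car 70→Request R3 ($62), Car 44→Request R1 ($45), Car 27→Request R7 ($47) — total 62+45+47 = $154.
Next-best assignment: Car 70→Request R1, Car 44→Request R3, Car 27→Request R7 = $131.
Car 27's own top request is Request R1 ($51), but forcing Car 27→Request R1 and reassigning the rest optimally gives only $125 — worse by 29.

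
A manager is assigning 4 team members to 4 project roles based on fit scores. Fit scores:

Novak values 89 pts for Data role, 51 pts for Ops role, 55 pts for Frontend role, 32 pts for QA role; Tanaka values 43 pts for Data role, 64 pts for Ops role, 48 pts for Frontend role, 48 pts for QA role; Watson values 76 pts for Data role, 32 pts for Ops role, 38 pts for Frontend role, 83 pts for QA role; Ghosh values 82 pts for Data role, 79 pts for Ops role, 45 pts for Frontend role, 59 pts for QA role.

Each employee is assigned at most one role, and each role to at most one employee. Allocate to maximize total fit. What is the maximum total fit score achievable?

Optimal: Novak→Data role (89 pts), Tanaka→Frontend role (48 pts), Watson→QA role (83 pts), Ghosh→Ops role (79 pts) — total 89+48+83+79 = 299 pts.
Row-greedy (each employee in turn takes its best remaining role) gives 281 pts, worse by 18.
Next-best assignment: Novak→Frontend role, Tanaka→Ops role, Watson→QA role, Ghosh→Data role = 284 pts.
Swapping Ghosh↔Novak (Ghosh→Data role 82 pts, Novak→Ops role 51 pts) loses 35.
Every other assignment is strictly worse.

Max total: 299 pts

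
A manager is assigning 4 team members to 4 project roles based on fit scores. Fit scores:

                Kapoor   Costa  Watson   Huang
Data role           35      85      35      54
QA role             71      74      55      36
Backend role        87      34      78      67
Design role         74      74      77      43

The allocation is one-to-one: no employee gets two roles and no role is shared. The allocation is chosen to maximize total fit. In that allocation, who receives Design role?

Watson receives Design role.

This is the linear assignment problem.
Optimal: Kapoor→QA role (71 pts), Costa→Data role (85 pts), Watson→Design role (77 pts), Huang→Backend role (67 pts) — total 71+85+77+67 = 300 pts.
Row-greedy (each employee in turn takes its best remaining role) gives 285 pts, worse by 15.
Swapping Watson↔Kapoor (Watson→QA role 55 pts, Kapoor→Design role 74 pts) loses 19.
No other one-to-one assignment exceeds 300 pts.
Watson's own top role is Backend role (78 pts), but forcing Watson→Backend role and reassigning the rest optimally gives only 280 pts — worse by 20.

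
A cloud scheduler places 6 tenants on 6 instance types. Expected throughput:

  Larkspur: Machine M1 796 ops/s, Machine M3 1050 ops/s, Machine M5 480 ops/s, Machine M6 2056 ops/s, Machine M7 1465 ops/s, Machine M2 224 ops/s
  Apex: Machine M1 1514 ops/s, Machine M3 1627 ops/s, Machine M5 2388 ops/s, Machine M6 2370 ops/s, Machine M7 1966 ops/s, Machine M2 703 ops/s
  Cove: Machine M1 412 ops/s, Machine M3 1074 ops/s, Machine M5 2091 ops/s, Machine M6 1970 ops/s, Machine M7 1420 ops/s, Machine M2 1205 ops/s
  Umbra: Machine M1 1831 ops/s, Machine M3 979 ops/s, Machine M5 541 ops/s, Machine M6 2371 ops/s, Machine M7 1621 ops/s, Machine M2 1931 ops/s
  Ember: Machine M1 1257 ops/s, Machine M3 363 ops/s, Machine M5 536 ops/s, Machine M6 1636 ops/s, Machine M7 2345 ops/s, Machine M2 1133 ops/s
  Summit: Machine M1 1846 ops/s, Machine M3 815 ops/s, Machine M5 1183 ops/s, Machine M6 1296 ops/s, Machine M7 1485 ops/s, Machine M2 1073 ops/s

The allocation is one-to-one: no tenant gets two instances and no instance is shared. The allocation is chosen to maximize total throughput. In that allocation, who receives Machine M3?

Apex receives Machine M3.

This is the linear assignment problem.
Optimal: Larkspur→Machine M6 (2056 ops/s), Apex→Machine M3 (1627 ops/s), Cove→Machine M5 (2091 ops/s), Umbra→Machine M2 (1931 ops/s), Ember→Machine M7 (2345 ops/s), Summit→Machine M1 (1846 ops/s) — total 2056+1627+2091+1931+2345+1846 = 11896 ops/s.
Column-greedy (each instance in turn goes to its best remaining tenant) gives 10504 ops/s, worse by 1392.
Next-best assignment: Larkspur→Machine M6, Apex→Machine M5, Cove→Machine M3, Umbra→Machine M2, Ember→Machine M7, Summit→Machine M1 = 11640 ops/s.
Apex's own top instance is Machine M5 (2388 ops/s), but forcing Apex→Machine M5 and reassigning the rest optimally gives only 11640 ops/s — worse by 256.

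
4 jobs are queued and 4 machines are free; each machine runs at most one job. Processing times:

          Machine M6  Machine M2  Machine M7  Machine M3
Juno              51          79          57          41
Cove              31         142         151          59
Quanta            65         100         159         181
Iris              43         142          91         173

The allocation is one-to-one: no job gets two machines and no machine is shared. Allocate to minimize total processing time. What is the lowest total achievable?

Min total: 259 min

Treat this as an assignment problem: match each job to one machine.
Optimal: Juno→Machine M7 (57 min), Cove→Machine M3 (59 min), Quanta→Machine M2 (100 min), Iris→Machine M6 (43 min) — total 57+59+100+43 = 259 min.
Checked against all permutations: 259 min is optimal.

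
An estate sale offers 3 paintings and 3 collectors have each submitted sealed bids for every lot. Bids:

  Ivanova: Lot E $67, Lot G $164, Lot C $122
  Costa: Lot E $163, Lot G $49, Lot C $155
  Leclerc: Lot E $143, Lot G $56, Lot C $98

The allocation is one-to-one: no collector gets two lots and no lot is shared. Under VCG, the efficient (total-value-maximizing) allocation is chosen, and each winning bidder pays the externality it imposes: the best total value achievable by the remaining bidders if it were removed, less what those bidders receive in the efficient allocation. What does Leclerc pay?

Efficient allocation: Ivanova→Lot G ($164), Costa→Lot C ($155), Leclerc→Lot E ($143); total welfare W = $462.
Leclerc receives Lot E at value $143, so the others get W − 143 = $319.
Without Leclerc: best allocation of the remaining 2 bidders over all 3 lots is Ivanova→Lot G ($164), Costa→Lot E ($163), total $327.
VCG payment = (others' best without Leclerc) − (others' welfare with Leclerc) = 327 − 319 = $8.

Leclerc pays $8.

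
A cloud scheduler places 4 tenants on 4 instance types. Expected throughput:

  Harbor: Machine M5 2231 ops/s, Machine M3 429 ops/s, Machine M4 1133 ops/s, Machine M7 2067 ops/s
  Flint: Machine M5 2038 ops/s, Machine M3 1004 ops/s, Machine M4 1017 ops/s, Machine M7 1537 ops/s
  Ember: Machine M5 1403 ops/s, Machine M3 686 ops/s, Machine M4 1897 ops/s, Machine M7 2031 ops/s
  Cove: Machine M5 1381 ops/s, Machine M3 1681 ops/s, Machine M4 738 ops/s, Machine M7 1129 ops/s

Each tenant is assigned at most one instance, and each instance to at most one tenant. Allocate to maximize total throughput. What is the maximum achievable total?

Max total: 7683 ops/s

Optimal: Harbor→Machine M7 (2067 ops/s), Flint→Machine M5 (2038 ops/s), Ember→Machine M4 (1897 ops/s), Cove→Machine M3 (1681 ops/s) — total 2067+2038+1897+1681 = 7683 ops/s.
Max-entry greedy (repeatedly take the single best remaining cell) gives 6960 ops/s, worse by 723.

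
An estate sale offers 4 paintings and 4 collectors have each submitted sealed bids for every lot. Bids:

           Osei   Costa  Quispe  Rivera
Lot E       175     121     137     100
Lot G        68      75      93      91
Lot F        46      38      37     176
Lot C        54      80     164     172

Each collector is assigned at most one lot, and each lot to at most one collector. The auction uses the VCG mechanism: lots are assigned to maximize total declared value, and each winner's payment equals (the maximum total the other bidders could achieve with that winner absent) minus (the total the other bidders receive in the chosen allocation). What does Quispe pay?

Efficient allocation: Osei→Lot E ($175), Costa→Lot G ($75), Quispe→Lot C ($164), Rivera→Lot F ($176); total welfare W = $590.
Quispe receives Lot C at value $164, so the others get W − 164 = $426.
Without Quispe: best allocation of the remaining 3 bidders over all 4 lots is Osei→Lot E ($175), Costa→Lot C ($80), Rivera→Lot F ($176), total $431.
VCG payment = (others' best without Quispe) − (others' welfare with Quispe) = 431 − 426 = $5.

Quispe pays $5.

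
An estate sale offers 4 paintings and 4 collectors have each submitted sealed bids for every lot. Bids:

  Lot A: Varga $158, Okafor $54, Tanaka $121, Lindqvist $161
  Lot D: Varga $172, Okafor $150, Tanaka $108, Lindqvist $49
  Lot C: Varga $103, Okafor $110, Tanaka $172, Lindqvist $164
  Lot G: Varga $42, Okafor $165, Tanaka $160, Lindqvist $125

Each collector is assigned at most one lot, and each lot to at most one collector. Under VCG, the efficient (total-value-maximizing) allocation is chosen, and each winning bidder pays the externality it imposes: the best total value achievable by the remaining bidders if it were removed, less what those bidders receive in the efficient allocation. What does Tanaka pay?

Efficient allocation: Varga→Lot D ($172), Okafor→Lot G ($165), Tanaka→Lot C ($172), Lindqvist→Lot A ($161); total welfare W = $670.
Tanaka receives Lot C at value $172, so the others get W − 172 = $498.
Without Tanaka: best allocation of the remaining 3 bidders over all 4 lots is Varga→Lot D ($172), Okafor→Lot G ($165), Lindqvist→Lot C ($164), total $501.
VCG payment = (others' best without Tanaka) − (others' welfare with Tanaka) = 501 − 498 = $3.

Tanaka pays $3.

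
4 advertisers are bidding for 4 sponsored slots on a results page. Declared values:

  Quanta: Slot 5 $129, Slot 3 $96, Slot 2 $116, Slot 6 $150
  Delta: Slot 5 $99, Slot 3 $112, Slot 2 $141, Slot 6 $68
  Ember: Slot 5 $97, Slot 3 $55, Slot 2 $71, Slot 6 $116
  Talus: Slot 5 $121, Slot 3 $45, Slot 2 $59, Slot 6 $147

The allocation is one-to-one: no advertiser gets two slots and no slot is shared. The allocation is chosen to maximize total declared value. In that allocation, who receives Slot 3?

Quanta receives Slot 3.

This is the linear assignment problem.
Optimal: Quanta→Slot 3 ($96), Delta→Slot 2 ($141), Ember→Slot 5 ($97), Talus→Slot 6 ($147) — total 96+141+97+147 = $481.
Every other assignment is strictly worse.
Quanta's own top slot is Slot 6 ($150), but forcing Quanta→Slot 6 and reassigning the rest optimally gives only $467 — worse by 14.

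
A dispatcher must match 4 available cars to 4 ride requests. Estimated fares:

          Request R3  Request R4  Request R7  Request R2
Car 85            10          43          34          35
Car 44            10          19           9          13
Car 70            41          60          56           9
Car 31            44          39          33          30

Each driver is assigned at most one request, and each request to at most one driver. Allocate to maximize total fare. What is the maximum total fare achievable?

Max total: $156

This is a one-to-one assignment (maximum-weight bipartite matching).
Optimal: Car 85→Request R4 ($43), Car 44→Request R2 ($13), Car 70→Request R7 ($56), Car 31→Request R3 ($44) — total 43+13+56+44 = $156.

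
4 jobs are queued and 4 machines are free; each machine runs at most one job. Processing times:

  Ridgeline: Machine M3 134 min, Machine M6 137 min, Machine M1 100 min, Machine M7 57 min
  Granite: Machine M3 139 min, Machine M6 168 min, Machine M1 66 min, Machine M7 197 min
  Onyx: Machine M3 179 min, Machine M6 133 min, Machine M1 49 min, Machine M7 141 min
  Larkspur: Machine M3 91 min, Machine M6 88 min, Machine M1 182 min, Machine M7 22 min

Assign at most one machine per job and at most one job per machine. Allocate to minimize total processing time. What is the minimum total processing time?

Min total: 333 min

Optimal: Ridgeline→Machine M7 (57 min), Granite→Machine M3 (139 min), Onyx→Machine M1 (49 min), Larkspur→Machine M6 (88 min) — total 57+139+49+88 = 333 min.
Column-greedy (each machine in turn goes to its cheapest remaining job) gives 347 min, worse by 14.
Next-best assignment: Ridgeline→Machine M6, Granite→Machine M3, Onyx→Machine M1, Larkspur→Machine M7 = 347 min.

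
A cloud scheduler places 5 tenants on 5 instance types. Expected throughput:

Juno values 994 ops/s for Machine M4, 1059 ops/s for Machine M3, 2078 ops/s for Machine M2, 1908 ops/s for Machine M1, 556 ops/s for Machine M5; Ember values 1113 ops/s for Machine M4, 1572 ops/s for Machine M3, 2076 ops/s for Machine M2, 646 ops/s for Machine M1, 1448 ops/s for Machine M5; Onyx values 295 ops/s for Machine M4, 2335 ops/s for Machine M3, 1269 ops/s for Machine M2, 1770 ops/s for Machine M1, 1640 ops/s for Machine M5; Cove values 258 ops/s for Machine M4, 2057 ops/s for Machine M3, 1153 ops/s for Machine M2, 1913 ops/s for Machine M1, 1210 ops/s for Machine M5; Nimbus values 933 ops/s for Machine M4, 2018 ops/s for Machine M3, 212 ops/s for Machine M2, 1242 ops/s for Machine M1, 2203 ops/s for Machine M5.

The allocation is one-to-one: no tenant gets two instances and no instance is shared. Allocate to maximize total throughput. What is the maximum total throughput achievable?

Optimal: Juno→Machine M2 (2078 ops/s), Ember→Machine M4 (1113 ops/s), Onyx→Machine M3 (2335 ops/s), Cove→Machine M1 (1913 ops/s), Nimbus→Machine M5 (2203 ops/s) — total 2078+1113+2335+1913+2203 = 9642 ops/s.
Row-greedy (each tenant in turn takes its best remaining instance) gives 7563 ops/s, worse by 2079.
Next-best assignment: Juno→Machine M4, Ember→Machine M2, Onyx→Machine M3, Cove→Machine M1, Nimbus→Machine M5 = 9521 ops/s.
Swapping Nimbus↔Cove (Nimbus→Machine M1 1242 ops/s, Cove→Machine M5 1210 ops/s) loses 1664.

Maximum total: 9642 ops/s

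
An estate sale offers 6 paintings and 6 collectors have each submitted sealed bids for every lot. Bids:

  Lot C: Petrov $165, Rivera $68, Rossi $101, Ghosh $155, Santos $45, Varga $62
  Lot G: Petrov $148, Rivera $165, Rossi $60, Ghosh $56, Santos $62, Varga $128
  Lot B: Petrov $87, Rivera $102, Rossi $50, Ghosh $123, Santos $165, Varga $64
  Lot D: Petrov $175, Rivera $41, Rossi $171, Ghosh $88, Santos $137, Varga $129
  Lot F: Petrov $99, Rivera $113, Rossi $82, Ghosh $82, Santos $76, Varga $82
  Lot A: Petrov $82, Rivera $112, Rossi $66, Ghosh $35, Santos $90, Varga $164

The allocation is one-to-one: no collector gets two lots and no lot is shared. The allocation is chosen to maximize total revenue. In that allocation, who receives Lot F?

This is a one-to-one assignment (maximum-weight bipartite matching).
Optimal: Petrov→Lot F ($99), Rivera→Lot G ($165), Rossi→Lot D ($171), Ghosh→Lot C ($155), Santos→Lot B ($165), Varga→Lot A ($164) — total 99+165+171+155+165+164 = $919.
Column-greedy (each lot in turn goes to its best remaining collector) gives $912, worse by 7.
Next-best assignment: Petrov→Lot G, Rivera→Lot F, Rossi→Lot D, Ghosh→Lot C, Santos→Lot B, Varga→Lot A = $916.
Every other assignment is strictly worse.
Petrov's own top lot is Lot D ($175), but forcing Petrov→Lot D and reassigning the rest optimally gives only $906 — worse by 13.

Petrov receives Lot F.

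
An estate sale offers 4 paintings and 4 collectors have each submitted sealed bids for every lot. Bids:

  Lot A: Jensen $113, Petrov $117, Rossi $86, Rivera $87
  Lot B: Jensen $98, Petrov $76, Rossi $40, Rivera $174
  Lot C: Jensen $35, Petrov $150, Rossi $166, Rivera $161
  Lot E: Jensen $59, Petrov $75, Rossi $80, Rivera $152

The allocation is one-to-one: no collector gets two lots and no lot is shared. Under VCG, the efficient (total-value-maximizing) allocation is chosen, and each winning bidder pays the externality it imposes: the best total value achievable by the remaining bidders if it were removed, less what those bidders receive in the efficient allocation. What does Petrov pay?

Efficient allocation: Jensen→Lot B ($98), Petrov→Lot A ($117), Rossi→Lot C ($166), Rivera→Lot E ($152); total welfare W = $533.
Petrov receives Lot A at value $117, so the others get W − 117 = $416.
Without Petrov: best allocation of the remaining 3 bidders over all 4 lots is Jensen→Lot A ($113), Rossi→Lot C ($166), Rivera→Lot B ($174), total $453.
VCG payment = (others' best without Petrov) − (others' welfare with Petrov) = 453 − 416 = $37.

Petrov pays $37.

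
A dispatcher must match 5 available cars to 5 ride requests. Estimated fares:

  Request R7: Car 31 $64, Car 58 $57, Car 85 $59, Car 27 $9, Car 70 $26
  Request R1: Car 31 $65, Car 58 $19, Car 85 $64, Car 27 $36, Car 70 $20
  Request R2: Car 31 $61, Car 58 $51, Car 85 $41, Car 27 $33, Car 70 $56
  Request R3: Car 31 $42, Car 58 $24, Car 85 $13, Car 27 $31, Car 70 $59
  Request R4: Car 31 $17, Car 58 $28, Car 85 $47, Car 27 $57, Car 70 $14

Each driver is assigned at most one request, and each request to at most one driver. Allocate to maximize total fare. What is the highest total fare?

Maximum total: $298

Optimal: Car 31→Request R2 ($61), Car 58→Request R7 ($57), Car 85→Request R1 ($64), Car 27→Request R4 ($57), Car 70→Request R3 ($59) — total 61+57+64+57+59 = $298.
Max-entry greedy (repeatedly take the single best remaining cell) gives $291, worse by 7.
Swapping Car 31↔Car 27 (Car 31→Request R4 $17, Car 27→Request R2 $33) loses 68.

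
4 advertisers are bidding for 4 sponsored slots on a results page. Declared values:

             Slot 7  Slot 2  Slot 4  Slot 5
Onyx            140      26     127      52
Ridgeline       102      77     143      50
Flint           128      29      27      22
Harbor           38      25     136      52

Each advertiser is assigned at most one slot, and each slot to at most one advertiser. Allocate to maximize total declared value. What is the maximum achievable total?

Maximum total: $393

Optimal: Onyx→Slot 5 ($52), Ridgeline→Slot 2 ($77), Flint→Slot 7 ($128), Harbor→Slot 4 ($136) — total 52+77+128+136 = $393.
Column-greedy (each slot in turn goes to its best remaining advertiser) gives $375, worse by 18.
Next-best assignment: Onyx→Slot 4, Ridgeline→Slot 2, Flint→Slot 7, Harbor→Slot 5 = $384.
Swapping Onyx↔Flint (Onyx→Slot 7 $140, Flint→Slot 5 $22) loses 18.
Checked against all permutations: $393 is optimal.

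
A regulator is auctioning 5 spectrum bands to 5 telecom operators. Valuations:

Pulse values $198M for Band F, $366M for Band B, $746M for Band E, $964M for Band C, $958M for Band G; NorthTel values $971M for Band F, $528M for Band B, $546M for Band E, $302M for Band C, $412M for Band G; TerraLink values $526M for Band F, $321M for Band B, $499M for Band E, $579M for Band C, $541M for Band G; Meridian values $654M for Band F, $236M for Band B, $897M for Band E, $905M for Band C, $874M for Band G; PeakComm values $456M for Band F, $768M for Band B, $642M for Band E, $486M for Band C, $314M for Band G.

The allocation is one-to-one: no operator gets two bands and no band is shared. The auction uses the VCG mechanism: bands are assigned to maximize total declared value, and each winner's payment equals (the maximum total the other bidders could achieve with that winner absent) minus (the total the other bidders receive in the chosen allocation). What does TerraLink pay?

Efficient allocation: Pulse→Band G ($958M), NorthTel→Band F ($971M), TerraLink→Band C ($579M), Meridian→Band E ($897M), PeakComm→Band B ($768M); total welfare W = $4173M.
TerraLink receives Band C at value $579M, so the others get W − 579 = $3594M.
Without TerraLink: best allocation of the remaining 4 bidders over all 5 bands is Pulse→Band G ($958M), NorthTel→Band F ($971M), Meridian→Band C ($905M), PeakComm→Band B ($768M), total $3602M.
VCG payment = (others' best without TerraLink) − (others' welfare with TerraLink) = 3602 − 3594 = $8M.

TerraLink pays $8M.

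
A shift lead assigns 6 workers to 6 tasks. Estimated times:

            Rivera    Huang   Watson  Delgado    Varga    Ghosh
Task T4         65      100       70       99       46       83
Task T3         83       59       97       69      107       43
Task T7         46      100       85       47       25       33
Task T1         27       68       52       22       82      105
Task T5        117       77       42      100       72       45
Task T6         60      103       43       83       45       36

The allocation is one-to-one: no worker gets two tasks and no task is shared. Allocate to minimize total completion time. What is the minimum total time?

Optimal: Rivera→Task T4 (65 min), Huang→Task T3 (59 min), Watson→Task T5 (42 min), Delgado→Task T1 (22 min), Varga→Task T7 (25 min), Ghosh→Task T6 (36 min) — total 65+59+42+22+25+36 = 249 min.
Column-greedy (each task in turn goes to its cheapest remaining worker) gives 302 min, worse by 53.

Minimum total: 249 min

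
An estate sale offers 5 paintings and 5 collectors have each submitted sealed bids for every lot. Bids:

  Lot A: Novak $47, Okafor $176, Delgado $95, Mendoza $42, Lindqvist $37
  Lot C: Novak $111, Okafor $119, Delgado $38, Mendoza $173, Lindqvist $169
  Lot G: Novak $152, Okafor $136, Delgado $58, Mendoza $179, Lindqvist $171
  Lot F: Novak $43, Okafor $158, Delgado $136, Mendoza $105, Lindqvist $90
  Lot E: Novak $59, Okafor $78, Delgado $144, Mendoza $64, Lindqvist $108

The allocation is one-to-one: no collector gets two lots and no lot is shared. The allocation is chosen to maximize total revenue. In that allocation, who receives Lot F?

Mendoza receives Lot F.

Optimal: Novak→Lot G ($152), Okafor→Lot A ($176), Delgado→Lot E ($144), Mendoza→Lot F ($105), Lindqvist→Lot C ($169) — total 152+176+144+105+169 = $746.
Max-entry greedy (repeatedly take the single best remaining cell) gives $711, worse by 35.
Next-best assignment: Novak→Lot G, Okafor→Lot A, Delgado→Lot F, Mendoza→Lot C, Lindqvist→Lot E = $745.
Mendoza's own top lot is Lot G ($179), but forcing Mendoza→Lot G and reassigning the rest optimally gives only $719 — worse by 27.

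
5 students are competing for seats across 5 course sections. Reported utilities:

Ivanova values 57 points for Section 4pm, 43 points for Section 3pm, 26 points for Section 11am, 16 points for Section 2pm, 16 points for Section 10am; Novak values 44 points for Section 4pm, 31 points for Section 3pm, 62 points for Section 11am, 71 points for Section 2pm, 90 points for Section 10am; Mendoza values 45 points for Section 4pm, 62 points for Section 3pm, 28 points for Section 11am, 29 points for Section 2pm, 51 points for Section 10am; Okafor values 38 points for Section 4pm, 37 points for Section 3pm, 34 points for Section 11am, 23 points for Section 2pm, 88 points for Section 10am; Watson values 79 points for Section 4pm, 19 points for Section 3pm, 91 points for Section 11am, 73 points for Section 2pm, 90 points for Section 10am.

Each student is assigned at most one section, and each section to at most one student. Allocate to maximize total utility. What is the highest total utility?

Max total: 369 points

Optimal: Ivanova→Section 4pm (57 points), Novak→Section 2pm (71 points), Mendoza→Section 3pm (62 points), Okafor→Section 10am (88 points), Watson→Section 11am (91 points) — total 57+71+62+88+91 = 369 points.
Next-best assignment: Ivanova→Section 4pm, Novak→Section 11am, Mendoza→Section 3pm, Okafor→Section 10am, Watson→Section 2pm = 342 points.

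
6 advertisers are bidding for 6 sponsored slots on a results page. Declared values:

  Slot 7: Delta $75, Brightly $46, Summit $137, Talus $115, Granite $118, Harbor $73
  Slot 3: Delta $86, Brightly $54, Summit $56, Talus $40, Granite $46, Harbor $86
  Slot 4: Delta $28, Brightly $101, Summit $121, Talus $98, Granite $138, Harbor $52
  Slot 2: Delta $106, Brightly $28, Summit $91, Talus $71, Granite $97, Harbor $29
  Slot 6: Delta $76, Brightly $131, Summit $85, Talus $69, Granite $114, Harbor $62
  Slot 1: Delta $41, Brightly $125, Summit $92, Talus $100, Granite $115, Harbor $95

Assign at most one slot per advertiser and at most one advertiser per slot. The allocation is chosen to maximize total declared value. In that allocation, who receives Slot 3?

Treat this as an assignment problem: match each advertiser to one slot.
Optimal: Delta→Slot 2 ($106), Brightly→Slot 6 ($131), Summit→Slot 7 ($137), Talus→Slot 1 ($100), Granite→Slot 4 ($138), Harbor→Slot 3 ($86) — total 106+131+137+100+138+86 = $698.
Column-greedy (each slot in turn goes to its best remaining advertiser) gives $658, worse by 40.
Next-best assignment: Delta→Slot 2, Brightly→Slot 6, Summit→Slot 4, Talus→Slot 7, Granite→Slot 1, Harbor→Slot 3 = $674.
No other one-to-one assignment exceeds $698.
Harbor's own top slot is Slot 1 ($95), but forcing Harbor→Slot 1 and reassigning the rest optimally gives only $658 — worse by 40.

Harbor receives Slot 3.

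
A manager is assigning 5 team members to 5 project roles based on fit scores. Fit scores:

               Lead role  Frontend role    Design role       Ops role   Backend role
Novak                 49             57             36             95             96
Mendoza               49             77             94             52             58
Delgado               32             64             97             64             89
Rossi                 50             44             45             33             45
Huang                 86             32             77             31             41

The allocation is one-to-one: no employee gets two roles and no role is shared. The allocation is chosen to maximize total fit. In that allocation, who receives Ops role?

Novak receives Ops role.

Treat this as an assignment problem: match each employee to one role.
Optimal: Novak→Ops role (95 pts), Mendoza→Design role (94 pts), Delgado→Backend role (89 pts), Rossi→Frontend role (44 pts), Huang→Lead role (86 pts) — total 95+94+89+44+86 = 408 pts.
Row-greedy (each employee in turn takes its best remaining role) gives 335 pts, worse by 73.
Next-best assignment: Novak→Ops role, Mendoza→Frontend role, Delgado→Design role, Rossi→Backend role, Huang→Lead role = 400 pts.
Swapping Mendoza↔Novak (Mendoza→Ops role 52 pts, Novak→Design role 36 pts) loses 101.
Novak's own top role is Backend role (96 pts), but forcing Novak→Backend role and reassigning the rest optimally gives only 389 pts — worse by 19.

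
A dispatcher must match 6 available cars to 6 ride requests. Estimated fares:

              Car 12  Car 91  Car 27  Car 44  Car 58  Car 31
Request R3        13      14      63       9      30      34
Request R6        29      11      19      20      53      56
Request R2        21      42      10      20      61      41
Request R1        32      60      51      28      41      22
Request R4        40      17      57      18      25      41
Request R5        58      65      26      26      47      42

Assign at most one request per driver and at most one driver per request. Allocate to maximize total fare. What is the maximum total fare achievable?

Optimal: Car 12→Request R5 ($58), Car 91→Request R1 ($60), Car 27→Request R3 ($63), Car 44→Request R4 ($18), Car 58→Request R2 ($61), Car 31→Request R6 ($56) — total 58+60+63+18+61+56 = $316.
Max-entry greedy (repeatedly take the single best remaining cell) gives $313, worse by 3.
Next-best assignment: Car 12→Request R4, Car 91→Request R5, Car 27→Request R3, Car 44→Request R1, Car 58→Request R2, Car 31→Request R6 = $313.
Checked against all permutations: $316 is optimal.

Maximum total: $316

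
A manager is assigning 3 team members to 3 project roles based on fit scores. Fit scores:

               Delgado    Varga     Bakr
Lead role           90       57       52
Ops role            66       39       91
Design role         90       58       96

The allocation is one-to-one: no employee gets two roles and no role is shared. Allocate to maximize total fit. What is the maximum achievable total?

Optimal: Delgado→Lead role (90 pts), Varga→Design role (58 pts), Bakr→Ops role (91 pts) — total 90+58+91 = 239 pts.
Max-entry greedy (repeatedly take the single best remaining cell) gives 225 pts, worse by 14.

Max total: 239 pts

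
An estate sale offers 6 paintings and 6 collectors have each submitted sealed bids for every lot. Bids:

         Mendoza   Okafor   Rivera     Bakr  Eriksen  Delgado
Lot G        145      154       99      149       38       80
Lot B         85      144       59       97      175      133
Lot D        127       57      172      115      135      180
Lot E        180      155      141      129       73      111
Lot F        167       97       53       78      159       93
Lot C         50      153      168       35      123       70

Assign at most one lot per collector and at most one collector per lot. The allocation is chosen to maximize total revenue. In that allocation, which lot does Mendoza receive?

Treat this as an assignment problem: match each collector to one lot.
Optimal: Mendoza→Lot F ($167), Okafor→Lot E ($155), Rivera→Lot C ($168), Bakr→Lot G ($149), Eriksen→Lot B ($175), Delgado→Lot D ($180) — total 167+155+168+149+175+180 = $994.
Max-entry greedy (repeatedly take the single best remaining cell) gives $935, worse by 59.
Swapping Delgado↔Bakr (Delgado→Lot G $80, Bakr→Lot D $115) loses 134.
Every other assignment is strictly worse.
Mendoza's own top lot is Lot E ($180), but forcing Mendoza→Lot E and reassigning the rest optimally gives only $980 — worse by 14.

Mendoza receives Lot F.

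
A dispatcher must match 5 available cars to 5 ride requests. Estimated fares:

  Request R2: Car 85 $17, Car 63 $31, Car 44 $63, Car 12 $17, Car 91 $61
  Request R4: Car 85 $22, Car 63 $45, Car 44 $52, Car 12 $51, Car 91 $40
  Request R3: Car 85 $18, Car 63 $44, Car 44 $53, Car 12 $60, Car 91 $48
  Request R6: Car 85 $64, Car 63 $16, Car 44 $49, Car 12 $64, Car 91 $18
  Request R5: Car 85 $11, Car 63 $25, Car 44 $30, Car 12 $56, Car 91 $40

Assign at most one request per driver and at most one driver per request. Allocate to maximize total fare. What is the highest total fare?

Optimal: Car 85→Request R6 ($64), Car 63→Request R4 ($45), Car 44→Request R3 ($53), Car 12→Request R5 ($56), Car 91→Request R2 ($61) — total 64+45+53+56+61 = $279.
Max-entry greedy (repeatedly take the single best remaining cell) gives $272, worse by 7.
Next-best assignment: Car 85→Request R6, Car 63→Request R3, Car 44→Request R4, Car 12→Request R5, Car 91→Request R2 = $277.
Swapping Car 44↔Car 12 (Car 44→Request R5 $30, Car 12→Request R3 $60) loses 19.
Checked against all permutations: $279 is optimal.

Max total: $279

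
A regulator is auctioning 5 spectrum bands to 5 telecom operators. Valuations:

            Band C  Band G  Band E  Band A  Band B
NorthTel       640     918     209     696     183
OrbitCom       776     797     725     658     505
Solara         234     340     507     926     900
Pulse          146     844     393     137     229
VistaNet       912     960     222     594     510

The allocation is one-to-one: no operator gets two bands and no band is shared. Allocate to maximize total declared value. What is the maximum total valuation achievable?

Max total: $4077M

This is the linear assignment problem.
Optimal: NorthTel→Band A ($696M), OrbitCom→Band E ($725M), Solara→Band B ($900M), Pulse→Band G ($844M), VistaNet→Band C ($912M) — total 696+725+900+844+912 = $4077M.
Max-entry greedy (repeatedly take the single best remaining cell) gives $3238M, worse by 839.
Swapping Pulse↔NorthTel (Pulse→Band A $137M, NorthTel→Band G $918M) loses 485.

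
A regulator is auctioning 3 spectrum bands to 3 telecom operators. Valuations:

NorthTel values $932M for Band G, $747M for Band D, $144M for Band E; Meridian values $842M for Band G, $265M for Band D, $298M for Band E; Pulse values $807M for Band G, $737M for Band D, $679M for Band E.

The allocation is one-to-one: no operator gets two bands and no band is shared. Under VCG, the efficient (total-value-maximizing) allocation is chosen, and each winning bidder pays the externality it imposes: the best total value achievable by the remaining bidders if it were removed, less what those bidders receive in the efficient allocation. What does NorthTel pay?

Efficient allocation: NorthTel→Band D ($747M), Meridian→Band G ($842M), Pulse→Band E ($679M); total welfare W = $2268M.
NorthTel receives Band D at value $747M, so the others get W − 747 = $1521M.
Without NorthTel: best allocation of the remaining 2 bidders over all 3 bands is Meridian→Band G ($842M), Pulse→Band D ($737M), total $1579M.
VCG payment = (others' best without NorthTel) − (others' welfare with NorthTel) = 1579 − 1521 = $58M.

NorthTel pays $58M.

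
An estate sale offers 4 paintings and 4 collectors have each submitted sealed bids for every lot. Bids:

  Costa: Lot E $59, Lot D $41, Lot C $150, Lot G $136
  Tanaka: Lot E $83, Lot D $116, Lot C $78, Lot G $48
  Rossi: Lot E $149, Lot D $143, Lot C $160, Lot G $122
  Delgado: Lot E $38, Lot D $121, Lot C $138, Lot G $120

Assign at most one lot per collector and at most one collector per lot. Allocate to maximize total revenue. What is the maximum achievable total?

Optimal: Costa→Lot G ($136), Tanaka→Lot D ($116), Rossi→Lot E ($149), Delgado→Lot C ($138) — total 136+116+149+138 = $539.
Row-greedy (each collector in turn takes its best remaining lot) gives $535, worse by 4.
Next-best assignment: Costa→Lot C, Tanaka→Lot D, Rossi→Lot E, Delgado→Lot G = $535.
Swapping Rossi↔Costa (Rossi→Lot G $122, Costa→Lot E $59) loses 104.
Checked against all permutations: $539 is optimal.

Max total: $539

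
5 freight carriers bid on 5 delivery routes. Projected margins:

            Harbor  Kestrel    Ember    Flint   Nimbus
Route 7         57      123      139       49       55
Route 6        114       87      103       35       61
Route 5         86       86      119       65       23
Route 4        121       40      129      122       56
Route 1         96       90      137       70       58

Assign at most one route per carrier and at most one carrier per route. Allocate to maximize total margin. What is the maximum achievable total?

Max total: $536k

Optimal: Harbor→Route 6 ($114k), Kestrel→Route 7 ($123k), Ember→Route 5 ($119k), Flint→Route 4 ($122k), Nimbus→Route 1 ($58k) — total 114+123+119+122+58 = $536k.
Row-greedy (each carrier in turn takes its best remaining route) gives $507k, worse by 29.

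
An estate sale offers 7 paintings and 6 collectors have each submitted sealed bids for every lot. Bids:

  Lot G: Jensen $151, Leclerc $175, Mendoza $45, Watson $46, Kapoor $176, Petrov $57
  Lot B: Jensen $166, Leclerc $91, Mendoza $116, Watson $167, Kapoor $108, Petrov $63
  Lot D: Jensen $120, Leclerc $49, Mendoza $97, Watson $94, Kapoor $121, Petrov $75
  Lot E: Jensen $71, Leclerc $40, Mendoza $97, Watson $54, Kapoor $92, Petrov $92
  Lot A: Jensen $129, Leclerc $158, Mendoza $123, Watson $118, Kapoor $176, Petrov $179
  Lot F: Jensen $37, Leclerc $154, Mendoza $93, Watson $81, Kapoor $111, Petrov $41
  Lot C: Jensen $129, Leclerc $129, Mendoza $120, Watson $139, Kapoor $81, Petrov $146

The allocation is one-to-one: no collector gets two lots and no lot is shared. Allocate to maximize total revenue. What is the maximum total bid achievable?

Maximum total: $916

Optimal: Jensen→Lot D ($120), Leclerc→Lot F ($154), Mendoza→Lot C ($120), Watson→Lot B ($167), Kapoor→Lot G ($176), Petrov→Lot A ($179) — total 120+154+120+167+176+179 = $916.
Max-entry greedy (repeatedly take the single best remaining cell) gives $902, worse by 14.
Next-best assignment: Jensen→Lot B, Leclerc→Lot F, Mendoza→Lot D, Watson→Lot C, Kapoor→Lot G, Petrov→Lot A = $911.
Checked against all permutations: $916 is optimal.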